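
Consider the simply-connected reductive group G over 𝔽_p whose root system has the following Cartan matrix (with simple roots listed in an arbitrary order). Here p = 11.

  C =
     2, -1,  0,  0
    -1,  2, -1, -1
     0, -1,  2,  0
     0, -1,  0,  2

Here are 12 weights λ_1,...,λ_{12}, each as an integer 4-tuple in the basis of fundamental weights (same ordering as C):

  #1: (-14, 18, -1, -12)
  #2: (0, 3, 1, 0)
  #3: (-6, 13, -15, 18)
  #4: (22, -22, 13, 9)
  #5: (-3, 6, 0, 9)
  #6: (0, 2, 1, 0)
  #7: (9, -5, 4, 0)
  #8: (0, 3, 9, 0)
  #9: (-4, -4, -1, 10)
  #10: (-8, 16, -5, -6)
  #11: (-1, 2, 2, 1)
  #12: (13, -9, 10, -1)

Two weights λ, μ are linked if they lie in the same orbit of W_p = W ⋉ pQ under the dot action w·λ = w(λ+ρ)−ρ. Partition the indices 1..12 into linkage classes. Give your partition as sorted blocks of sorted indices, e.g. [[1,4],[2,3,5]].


C ↔ D_4 under row/col permutation; |W(D_4)| = 192.

Ā_11 reps of the 12 weights (D_4, coords as presented):

    λ_1+ρ ↦ (0, 3, 3, 2)
    λ_2+ρ ↦ (1, 3, 2, 1)
    λ_3+ρ ↦ (0, 3, 3, 2)
    λ_4+ρ ↦ (6, 0, 1, 3)
    λ_5+ρ ↦ (1, 3, 2, 1)
    λ_6+ρ ↦ (1, 3, 2, 1)
    λ_7+ρ ↦ (6, 0, 1, 3)
    λ_8+ρ ↦ (1, 3, 2, 1)
    λ_9+ρ ↦ (0, 3, 3, 2)
    λ_10+ρ ↦ (1, 3, 2, 1)
    λ_11+ρ ↦ (0, 3, 3, 2)
    λ_12+ρ ↦ (0, 3, 3, 2)

Grouping the 12 weights by Ā_11-representative: 3 linkage classes.

[[1, 3, 9, 11, 12], [2, 5, 6, 8, 10], [4, 7]]


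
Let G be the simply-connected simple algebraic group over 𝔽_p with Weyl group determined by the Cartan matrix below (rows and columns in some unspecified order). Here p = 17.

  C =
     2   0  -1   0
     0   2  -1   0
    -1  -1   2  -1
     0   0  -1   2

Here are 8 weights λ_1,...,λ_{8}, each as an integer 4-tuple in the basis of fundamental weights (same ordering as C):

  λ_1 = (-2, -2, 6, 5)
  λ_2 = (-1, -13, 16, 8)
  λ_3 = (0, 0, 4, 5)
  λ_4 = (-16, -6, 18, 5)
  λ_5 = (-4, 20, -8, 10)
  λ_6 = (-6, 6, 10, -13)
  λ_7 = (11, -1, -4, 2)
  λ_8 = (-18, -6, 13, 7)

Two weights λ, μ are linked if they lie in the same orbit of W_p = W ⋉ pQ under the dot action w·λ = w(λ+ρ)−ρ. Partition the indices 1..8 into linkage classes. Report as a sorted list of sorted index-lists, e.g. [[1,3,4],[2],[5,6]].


Type D_4, rank 4, |W|=192; reorder rows/cols to standard.

Ā_17 reps of the 8 weights (D_4, coords as presented):

  1: (1, 1, 4, 6);  2: (9, 3, 0, 0);  3: (1, 1, 4, 6);  4: (7, 3, 2, 2);  5: (2, 6, 1, 4);  6: (1, 1, 4, 6);  7: (9, 3, 0, 0);  8: (9, 3, 0, 0)

These 8 weights hit 4 W_17-dot-orbits; sizes (3, 3, 1, 1):

[[1, 3, 6], [2, 7, 8], [4], [5]]


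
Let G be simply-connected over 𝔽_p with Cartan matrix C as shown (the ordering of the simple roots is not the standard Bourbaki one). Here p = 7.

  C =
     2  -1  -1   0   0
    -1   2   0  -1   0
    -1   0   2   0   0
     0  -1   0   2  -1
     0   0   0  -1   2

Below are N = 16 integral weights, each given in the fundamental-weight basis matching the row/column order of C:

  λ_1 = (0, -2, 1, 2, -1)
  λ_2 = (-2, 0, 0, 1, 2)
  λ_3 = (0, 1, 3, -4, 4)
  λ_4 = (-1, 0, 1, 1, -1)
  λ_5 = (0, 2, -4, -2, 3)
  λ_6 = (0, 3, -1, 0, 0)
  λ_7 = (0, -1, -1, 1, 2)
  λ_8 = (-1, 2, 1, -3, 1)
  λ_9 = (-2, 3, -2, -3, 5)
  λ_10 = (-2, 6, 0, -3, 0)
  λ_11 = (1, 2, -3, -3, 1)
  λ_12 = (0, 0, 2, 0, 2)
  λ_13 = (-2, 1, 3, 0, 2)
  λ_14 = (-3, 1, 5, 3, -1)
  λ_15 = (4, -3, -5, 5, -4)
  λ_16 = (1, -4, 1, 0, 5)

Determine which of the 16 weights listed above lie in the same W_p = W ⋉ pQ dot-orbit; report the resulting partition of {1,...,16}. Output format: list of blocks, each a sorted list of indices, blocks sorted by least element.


A_5 Cartan matrix, 5 simple roots permuted; ρ=(1,1,1,1,1).

λ_j+ρ reflected into Ā_7 (⟨·,θ^∨⟩≤7); 5-tuples as given:

    λ_1+ρ ↦ (0, 1, 2, 2, 0)
    λ_2+ρ ↦ (1, 0, 0, 2, 3)
    λ_3+ρ ↦ (0, 1, 2, 2, 0)
    λ_4+ρ ↦ (0, 1, 2, 2, 0)
    λ_5+ρ ↦ (2, 0, 1, 1, 3)
    λ_6+ρ ↦ (1, 4, 0, 1, 1)
    λ_7+ρ ↦ (1, 0, 0, 2, 3)
    λ_8+ρ ↦ (0, 1, 2, 2, 0)
    λ_9+ρ ↦ (1, 0, 0, 2, 3)
    λ_10+ρ ↦ (1, 4, 0, 1, 1)
    λ_11+ρ ↦ (0, 1, 2, 2, 0)
    λ_12+ρ ↦ (1, 1, 1, 1, 1)
    λ_13+ρ ↦ (1, 1, 1, 1, 1)
    λ_14+ρ ↦ (2, 0, 1, 1, 3)
    λ_15+ρ ↦ (1, 1, 1, 1, 1)
    λ_16+ρ ↦ (1, 0, 0, 2, 3)

Linkage partition of the 16 weights (5 classes, p=7):

[[1, 3, 4, 8, 11], [2, 7, 9, 16], [5, 14], [6, 10], [12, 13, 15]]


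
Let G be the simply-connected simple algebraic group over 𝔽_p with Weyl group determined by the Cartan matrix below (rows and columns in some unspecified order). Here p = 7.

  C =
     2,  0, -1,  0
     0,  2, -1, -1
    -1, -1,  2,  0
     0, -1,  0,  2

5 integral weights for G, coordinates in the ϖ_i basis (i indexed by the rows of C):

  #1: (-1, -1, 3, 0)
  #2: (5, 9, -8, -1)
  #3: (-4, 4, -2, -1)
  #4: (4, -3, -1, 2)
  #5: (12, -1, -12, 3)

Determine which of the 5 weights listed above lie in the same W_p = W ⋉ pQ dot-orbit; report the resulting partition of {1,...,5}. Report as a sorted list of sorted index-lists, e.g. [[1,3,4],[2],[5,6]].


A_4 Cartan matrix, 4 simple roots permuted; ρ=(1,1,1,1).

Alcove-folded reps (p=7, 5 weights, presented ϖ-order):

    [1] (0, 0, 4, 1)
    [2] (0, 0, 4, 1)
    [3] (1, 1, 3, 0)
    [4] (3, 0, 2, 1)
    [5] (0, 0, 4, 1)

Grouping the 5 weights by Ā_7-representative: 3 linkage classes.

[[1, 2, 5], [3], [4]]


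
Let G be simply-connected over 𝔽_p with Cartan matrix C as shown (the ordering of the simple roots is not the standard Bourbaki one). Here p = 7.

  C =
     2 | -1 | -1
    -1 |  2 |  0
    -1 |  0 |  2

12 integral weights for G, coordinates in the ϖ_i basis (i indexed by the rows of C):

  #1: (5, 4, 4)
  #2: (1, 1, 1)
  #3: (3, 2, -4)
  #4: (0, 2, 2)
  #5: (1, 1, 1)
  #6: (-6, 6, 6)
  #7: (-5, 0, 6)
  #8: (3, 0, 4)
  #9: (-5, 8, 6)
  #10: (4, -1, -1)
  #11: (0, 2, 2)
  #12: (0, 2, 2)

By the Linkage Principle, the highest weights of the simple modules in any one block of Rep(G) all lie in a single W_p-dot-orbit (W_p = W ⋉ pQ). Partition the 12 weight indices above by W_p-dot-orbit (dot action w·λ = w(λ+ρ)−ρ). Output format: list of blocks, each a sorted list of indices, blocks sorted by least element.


Type A_3, rank 3, |W|=24; reorder rows/cols to standard.

Each λ_j+ρ reduced to Ā_7; 3-tuples below use C's row order:

  1: (2, 2, 2);  2: (2, 2, 2);  3: (1, 3, 3);  4: (1, 3, 3);  5: (2, 2, 2);  6: (5, 0, 0);  7: (1, 3, 3);  8: (2, 2, 2);  9: (2, 0, 2);  10: (5, 0, 0);  11: (1, 3, 3);  12: (1, 3, 3)

4 distinct reps among the 12 weights ⇒ 4 W_7-linkage classes:

[[1, 2, 5, 8], [3, 4, 7, 11, 12], [6, 10], [9]]


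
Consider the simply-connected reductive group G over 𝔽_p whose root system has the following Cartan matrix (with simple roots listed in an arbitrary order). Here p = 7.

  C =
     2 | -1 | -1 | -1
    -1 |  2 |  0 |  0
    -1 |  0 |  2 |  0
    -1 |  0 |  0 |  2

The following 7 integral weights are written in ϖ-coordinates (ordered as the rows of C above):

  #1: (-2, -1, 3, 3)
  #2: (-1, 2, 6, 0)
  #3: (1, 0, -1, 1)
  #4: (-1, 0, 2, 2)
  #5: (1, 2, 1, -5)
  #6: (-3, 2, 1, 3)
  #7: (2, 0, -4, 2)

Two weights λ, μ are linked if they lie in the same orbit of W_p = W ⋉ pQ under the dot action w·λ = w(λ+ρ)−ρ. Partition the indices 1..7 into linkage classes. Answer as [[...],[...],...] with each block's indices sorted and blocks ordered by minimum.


Dynkin diagram of C (from the 6 off-diagonal −1 entries): D_4.

Alcove-folded reps (p=7, 7 weights, presented ϖ-order):

    λ_1+ρ ↦ (0, 1, 3, 3)
    λ_2+ρ ↦ (0, 1, 3, 3)
    λ_3+ρ ↦ (2, 1, 0, 2)
    λ_4+ρ ↦ (0, 1, 3, 3)
    λ_5+ρ ↦ (2, 1, 0, 2)
    λ_6+ρ ↦ (2, 1, 0, 2)
    λ_7+ρ ↦ (0, 1, 3, 3)

2 distinct reps among the 7 weights ⇒ 2 W_7-linkage classes:

[[1, 2, 4, 7], [3, 5, 6]]


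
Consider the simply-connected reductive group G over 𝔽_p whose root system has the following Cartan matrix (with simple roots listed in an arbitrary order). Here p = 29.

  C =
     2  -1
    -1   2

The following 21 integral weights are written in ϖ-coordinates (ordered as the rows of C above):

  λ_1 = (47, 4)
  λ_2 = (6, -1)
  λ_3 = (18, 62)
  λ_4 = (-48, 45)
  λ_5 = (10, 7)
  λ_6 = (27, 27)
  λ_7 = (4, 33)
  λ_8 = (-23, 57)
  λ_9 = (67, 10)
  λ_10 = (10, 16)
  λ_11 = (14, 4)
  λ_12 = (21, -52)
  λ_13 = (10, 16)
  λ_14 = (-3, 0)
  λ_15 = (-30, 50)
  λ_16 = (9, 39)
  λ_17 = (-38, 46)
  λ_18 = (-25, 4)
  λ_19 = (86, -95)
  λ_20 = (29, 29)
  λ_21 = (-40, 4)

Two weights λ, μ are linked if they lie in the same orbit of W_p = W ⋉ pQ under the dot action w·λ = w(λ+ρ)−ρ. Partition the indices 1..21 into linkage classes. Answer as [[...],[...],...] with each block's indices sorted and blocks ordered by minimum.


Type A_2, rank 2, |W|=6; reorder rows/cols to standard.

Ā_29 reps of the 21 weights (A_2, coords as presented):

    [1] (5, 19)
    [2] (7, 0)
    [3] (5, 19)
    [4] (11, 17)
    [5] (11, 8)
    [6] (1, 1)
    [7] (5, 19)
    [8] (7, 0)
    [9] (11, 8)
    [10] (11, 17)
    [11] (15, 5)
    [12] (7, 0)
    [13] (11, 17)
    [14] (1, 1)
    [15] (7, 0)
    [16] (11, 8)
    [17] (11, 8)
    [18] (5, 19)
    [19] (7, 0)
    [20] (1, 1)
    [21] (5, 19)

Partition of {1..21} into 6 W_29-dot-orbits:

[[1, 3, 7, 18, 21], [2, 8, 12, 15, 19], [4, 10, 13], [5, 9, 16, 17], [6, 14, 20], [11]]


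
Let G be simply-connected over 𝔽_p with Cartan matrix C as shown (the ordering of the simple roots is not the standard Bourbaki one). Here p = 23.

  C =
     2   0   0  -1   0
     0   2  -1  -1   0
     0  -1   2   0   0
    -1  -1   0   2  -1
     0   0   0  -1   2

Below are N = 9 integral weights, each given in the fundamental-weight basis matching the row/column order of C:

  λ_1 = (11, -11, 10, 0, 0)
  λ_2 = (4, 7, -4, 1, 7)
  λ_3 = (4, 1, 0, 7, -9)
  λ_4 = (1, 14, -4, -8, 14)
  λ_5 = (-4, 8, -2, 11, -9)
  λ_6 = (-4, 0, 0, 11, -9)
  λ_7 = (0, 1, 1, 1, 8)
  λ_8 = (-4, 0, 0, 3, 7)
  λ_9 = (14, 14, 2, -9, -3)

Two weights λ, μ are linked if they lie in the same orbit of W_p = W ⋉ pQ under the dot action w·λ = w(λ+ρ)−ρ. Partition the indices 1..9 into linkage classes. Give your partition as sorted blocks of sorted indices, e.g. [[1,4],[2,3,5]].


Root system D_5: the 5×5 matrix C matches after relabeling.

Folding the 9 weights λ_j+ρ into Ā_23 (reps in the given 5-coord order):

  λ_1 → (3, 1, 1, 1, 8) · λ_2 → (5, 2, 1, 0, 8) · λ_3 → (5, 2, 1, 0, 8) · λ_4 → (5, 2, 1, 0, 8) · λ_5 → (3, 1, 1, 1, 8) · λ_6 → (3, 1, 1, 1, 8) · λ_7 → (1, 2, 2, 2, 9) · λ_8 → (3, 1, 1, 1, 8) · λ_9 → (5, 2, 1, 0, 8)

Grouping the 9 weights by Ā_23-representative: 3 linkage classes.

[[1, 5, 6, 8], [2, 3, 4, 9], [7]]


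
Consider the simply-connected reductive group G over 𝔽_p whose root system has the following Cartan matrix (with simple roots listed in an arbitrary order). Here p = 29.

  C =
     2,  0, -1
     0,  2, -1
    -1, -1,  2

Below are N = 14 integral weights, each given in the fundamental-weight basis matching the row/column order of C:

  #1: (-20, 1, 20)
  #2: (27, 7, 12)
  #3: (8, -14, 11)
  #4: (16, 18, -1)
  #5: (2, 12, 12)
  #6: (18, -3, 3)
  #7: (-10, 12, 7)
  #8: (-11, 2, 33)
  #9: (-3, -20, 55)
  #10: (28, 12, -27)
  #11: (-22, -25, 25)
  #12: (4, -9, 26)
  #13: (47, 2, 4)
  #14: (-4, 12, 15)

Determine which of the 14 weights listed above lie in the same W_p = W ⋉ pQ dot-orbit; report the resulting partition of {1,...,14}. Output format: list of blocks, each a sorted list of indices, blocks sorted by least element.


Cartan matrix: type A_3 (|W|=24); un-permuting the 3 rows.

Each λ_j+ρ reduced to Ā_29; 3-tuples below use C's row order:

    1: (19, 2, 2)
    2: (8, 12, 1)
    3: (8, 12, 1)
    4: (10, 12, 0)
    5: (3, 13, 13)
    6: (19, 2, 2)
    7: (8, 12, 1)
    8: (2, 5, 19)
    9: (19, 2, 2)
    10: (3, 13, 13)
    11: (2, 5, 19)
    12: (2, 5, 19)
    13: (2, 5, 19)
    14: (3, 13, 13)

The 14 indices split into 5 linkage classes (same alcove rep ⇔ same W_29-dot-orbit):

[[1, 6, 9], [2, 3, 7], [4], [5, 10, 14], [8, 11, 12, 13]]


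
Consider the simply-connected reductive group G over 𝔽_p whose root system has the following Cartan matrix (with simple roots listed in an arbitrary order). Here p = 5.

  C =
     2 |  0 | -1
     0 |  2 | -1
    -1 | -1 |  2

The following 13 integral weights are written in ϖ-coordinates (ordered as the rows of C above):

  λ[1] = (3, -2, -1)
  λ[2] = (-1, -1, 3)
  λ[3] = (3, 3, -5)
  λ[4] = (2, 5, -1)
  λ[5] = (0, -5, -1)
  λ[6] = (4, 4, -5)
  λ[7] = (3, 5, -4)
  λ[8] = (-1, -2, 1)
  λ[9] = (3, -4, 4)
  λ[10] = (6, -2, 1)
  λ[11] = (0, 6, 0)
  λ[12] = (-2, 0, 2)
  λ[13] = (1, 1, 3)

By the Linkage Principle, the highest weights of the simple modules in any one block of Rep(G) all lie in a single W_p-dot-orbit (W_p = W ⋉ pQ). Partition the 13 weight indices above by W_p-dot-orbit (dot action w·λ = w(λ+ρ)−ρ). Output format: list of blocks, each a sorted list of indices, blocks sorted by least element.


Type A_3, rank 3, |W|=24; reorder rows/cols to standard.

W_5-reps of the 13 weights in Ā_5 (same 3-coord order as C):

  λ_1 → (3, 0, 1);  λ_2 → (0, 0, 4);  λ_3 → (0, 0, 4);  λ_4 → (0, 1, 1);  λ_5 → (3, 0, 1);  λ_6 → (0, 0, 4);  λ_7 → (1, 1, 2);  λ_8 → (0, 1, 1);  λ_9 → (0, 1, 1);  λ_10 → (1, 1, 2);  λ_11 → (1, 1, 2);  λ_12 → (1, 1, 2);  λ_13 → (1, 1, 2)

These 13 weights hit 4 W_5-dot-orbits; sizes (2, 3, 3, 5):

[[1, 5], [2, 3, 6], [4, 8, 9], [7, 10, 11, 12, 13]]


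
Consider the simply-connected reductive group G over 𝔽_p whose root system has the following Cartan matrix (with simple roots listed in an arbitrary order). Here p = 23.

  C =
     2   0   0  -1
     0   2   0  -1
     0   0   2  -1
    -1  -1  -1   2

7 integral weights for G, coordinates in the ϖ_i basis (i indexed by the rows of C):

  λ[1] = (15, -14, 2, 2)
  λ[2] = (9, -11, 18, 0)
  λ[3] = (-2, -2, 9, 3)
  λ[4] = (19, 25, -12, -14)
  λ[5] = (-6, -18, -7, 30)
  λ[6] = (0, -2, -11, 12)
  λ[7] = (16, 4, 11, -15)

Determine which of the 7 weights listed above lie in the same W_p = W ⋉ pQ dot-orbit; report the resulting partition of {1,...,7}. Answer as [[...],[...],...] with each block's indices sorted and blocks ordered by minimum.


Cartan matrix: type D_4 (|W|=192); un-permuting the 4 rows.

Ā_23 reps of the 7 weights (D_4, coords as presented):

  λ_1+ρ ↦ (6, 3, 7, 3) · λ_2+ρ ↦ (1, 1, 10, 2) · λ_3+ρ ↦ (1, 1, 10, 2) · λ_4+ρ ↦ (1, 1, 10, 2) · λ_5+ρ ↦ (3, 9, 2, 3) · λ_6+ρ ↦ (1, 1, 10, 2) · λ_7+ρ ↦ (3, 9, 2, 3)

Grouping the 7 weights by Ā_23-representative: 3 linkage classes.

[[1], [2, 3, 4, 6], [5, 7]]


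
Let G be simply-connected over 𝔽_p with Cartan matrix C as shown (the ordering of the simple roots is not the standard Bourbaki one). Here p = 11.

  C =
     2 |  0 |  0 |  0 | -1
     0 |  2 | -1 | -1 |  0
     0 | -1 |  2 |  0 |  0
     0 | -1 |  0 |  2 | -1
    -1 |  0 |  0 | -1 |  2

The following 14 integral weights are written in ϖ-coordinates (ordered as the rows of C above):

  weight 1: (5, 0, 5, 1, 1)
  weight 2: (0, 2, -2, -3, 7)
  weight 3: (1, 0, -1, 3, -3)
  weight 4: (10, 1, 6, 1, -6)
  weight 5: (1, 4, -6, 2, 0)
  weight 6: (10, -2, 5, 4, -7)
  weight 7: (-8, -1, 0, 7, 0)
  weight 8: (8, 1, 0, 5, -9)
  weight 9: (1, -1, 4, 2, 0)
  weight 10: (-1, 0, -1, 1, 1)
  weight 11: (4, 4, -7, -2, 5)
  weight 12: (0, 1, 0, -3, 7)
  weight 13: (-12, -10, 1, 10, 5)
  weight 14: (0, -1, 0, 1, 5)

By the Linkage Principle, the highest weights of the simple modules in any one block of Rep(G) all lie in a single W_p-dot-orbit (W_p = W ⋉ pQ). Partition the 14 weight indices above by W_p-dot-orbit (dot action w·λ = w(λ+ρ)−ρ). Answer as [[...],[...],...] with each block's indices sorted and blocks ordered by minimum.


Type A_5, rank 5, |W|=720; reorder rows/cols to standard.

Alcove-folded reps (p=11, 14 weights, presented ϖ-order):

  λ_1+ρ ↦ (0, 1, 0, 2, 2) · λ_2+ρ ↦ (1, 0, 1, 2, 6) · λ_3+ρ ↦ (0, 1, 0, 2, 2) · λ_4+ρ ↦ (0, 1, 0, 2, 2) · λ_5+ρ ↦ (2, 0, 5, 3, 1) · λ_6+ρ ↦ (1, 1, 0, 1, 4) · λ_7+ρ ↦ (1, 0, 1, 2, 6) · λ_8+ρ ↦ (1, 0, 1, 2, 6) · λ_9+ρ ↦ (2, 0, 5, 3, 1) · λ_10+ρ ↦ (0, 1, 0, 2, 2) · λ_11+ρ ↦ (1, 1, 0, 1, 4) · λ_12+ρ ↦ (1, 0, 1, 2, 6) · λ_13+ρ ↦ (0, 1, 0, 2, 2) · λ_14+ρ ↦ (1, 0, 1, 2, 6)

Grouping the 14 weights by Ā_11-representative: 4 linkage classes.

[[1, 3, 4, 10, 13], [2, 7, 8, 12, 14], [5, 9], [6, 11]]


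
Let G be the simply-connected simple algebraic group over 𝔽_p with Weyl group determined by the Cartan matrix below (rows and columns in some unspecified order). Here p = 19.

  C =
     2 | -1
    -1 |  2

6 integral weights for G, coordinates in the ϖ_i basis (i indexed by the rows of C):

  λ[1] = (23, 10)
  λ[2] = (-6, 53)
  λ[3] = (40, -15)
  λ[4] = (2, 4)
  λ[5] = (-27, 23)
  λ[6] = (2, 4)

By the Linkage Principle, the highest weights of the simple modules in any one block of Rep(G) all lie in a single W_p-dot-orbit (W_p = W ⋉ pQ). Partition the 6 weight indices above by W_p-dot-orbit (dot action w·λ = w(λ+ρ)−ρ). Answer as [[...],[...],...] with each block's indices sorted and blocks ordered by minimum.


Type A_2, rank 2, |W|=6; reorder rows/cols to standard.

λ_j+ρ reflected into Ā_19 (⟨·,θ^∨⟩≤19); 2-tuples as given:

  1: (3, 5)
  2: (3, 5)
  3: (3, 5)
  4: (3, 5)
  5: (12, 5)
  6: (3, 5)

Linkage partition of the 6 weights (2 classes, p=19):

[[1, 2, 3, 4, 6], [5]]


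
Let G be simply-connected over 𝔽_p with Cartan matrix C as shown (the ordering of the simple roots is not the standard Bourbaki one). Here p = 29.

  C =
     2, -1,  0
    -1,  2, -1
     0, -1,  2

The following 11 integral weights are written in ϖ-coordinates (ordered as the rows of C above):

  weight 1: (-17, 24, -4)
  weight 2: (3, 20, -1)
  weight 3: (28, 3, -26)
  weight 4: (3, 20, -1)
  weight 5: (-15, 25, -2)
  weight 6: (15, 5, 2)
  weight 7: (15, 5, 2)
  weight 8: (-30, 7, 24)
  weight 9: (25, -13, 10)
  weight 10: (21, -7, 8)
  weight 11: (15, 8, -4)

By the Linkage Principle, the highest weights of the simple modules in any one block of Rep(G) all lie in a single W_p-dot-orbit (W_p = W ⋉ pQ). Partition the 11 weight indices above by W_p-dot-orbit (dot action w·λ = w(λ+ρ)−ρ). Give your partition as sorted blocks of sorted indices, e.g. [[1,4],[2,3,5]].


Cartan matrix: type A_3 (|W|=24); un-permuting the 3 rows.

Each λ_j+ρ reduced to Ā_29; 3-tuples below use C's row order:

  λ_1+ρ ↦ (16, 6, 3) · λ_2+ρ ↦ (4, 21, 0) · λ_3+ρ ↦ (4, 21, 0) · λ_4+ρ ↦ (4, 21, 0) · λ_5+ρ ↦ (14, 11, 1) · λ_6+ρ ↦ (16, 6, 3) · λ_7+ρ ↦ (16, 6, 3) · λ_8+ρ ↦ (4, 21, 0) · λ_9+ρ ↦ (14, 11, 1) · λ_10+ρ ↦ (16, 6, 3) · λ_11+ρ ↦ (16, 6, 3)

3 distinct reps among the 11 weights ⇒ 3 W_29-linkage classes:

[[1, 6, 7, 10, 11], [2, 3, 4, 8], [5, 9]]


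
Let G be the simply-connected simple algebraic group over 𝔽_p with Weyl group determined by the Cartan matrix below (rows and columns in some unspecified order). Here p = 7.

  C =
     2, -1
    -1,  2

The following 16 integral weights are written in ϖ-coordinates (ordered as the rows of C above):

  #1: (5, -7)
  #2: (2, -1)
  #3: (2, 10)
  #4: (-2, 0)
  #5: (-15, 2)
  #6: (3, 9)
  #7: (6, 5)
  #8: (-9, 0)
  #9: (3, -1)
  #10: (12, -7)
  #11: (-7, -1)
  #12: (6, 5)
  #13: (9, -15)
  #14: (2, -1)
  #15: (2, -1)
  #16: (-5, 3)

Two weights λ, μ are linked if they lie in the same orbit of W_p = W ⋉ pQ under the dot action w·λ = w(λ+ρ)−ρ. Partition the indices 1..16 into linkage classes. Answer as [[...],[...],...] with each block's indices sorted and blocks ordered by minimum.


A_2 Cartan matrix, 2 simple roots permuted; ρ=(1,1).

λ_j+ρ reflected into Ā_7 (⟨·,θ^∨⟩≤7); 2-tuples as given:

  λ_1+ρ ↦ (0, 6);  λ_2+ρ ↦ (3, 0);  λ_3+ρ ↦ (4, 0);  λ_4+ρ ↦ (1, 0);  λ_5+ρ ↦ (4, 0);  λ_6+ρ ↦ (3, 0);  λ_7+ρ ↦ (1, 0);  λ_8+ρ ↦ (0, 6);  λ_9+ρ ↦ (4, 0);  λ_10+ρ ↦ (1, 0);  λ_11+ρ ↦ (0, 6);  λ_12+ρ ↦ (1, 0);  λ_13+ρ ↦ (3, 0);  λ_14+ρ ↦ (3, 0);  λ_15+ρ ↦ (3, 0);  λ_16+ρ ↦ (4, 0)

Linkage partition of the 16 weights (4 classes, p=7):

[[1, 8, 11], [2, 6, 13, 14, 15], [3, 5, 9, 16], [4, 7, 10, 12]]


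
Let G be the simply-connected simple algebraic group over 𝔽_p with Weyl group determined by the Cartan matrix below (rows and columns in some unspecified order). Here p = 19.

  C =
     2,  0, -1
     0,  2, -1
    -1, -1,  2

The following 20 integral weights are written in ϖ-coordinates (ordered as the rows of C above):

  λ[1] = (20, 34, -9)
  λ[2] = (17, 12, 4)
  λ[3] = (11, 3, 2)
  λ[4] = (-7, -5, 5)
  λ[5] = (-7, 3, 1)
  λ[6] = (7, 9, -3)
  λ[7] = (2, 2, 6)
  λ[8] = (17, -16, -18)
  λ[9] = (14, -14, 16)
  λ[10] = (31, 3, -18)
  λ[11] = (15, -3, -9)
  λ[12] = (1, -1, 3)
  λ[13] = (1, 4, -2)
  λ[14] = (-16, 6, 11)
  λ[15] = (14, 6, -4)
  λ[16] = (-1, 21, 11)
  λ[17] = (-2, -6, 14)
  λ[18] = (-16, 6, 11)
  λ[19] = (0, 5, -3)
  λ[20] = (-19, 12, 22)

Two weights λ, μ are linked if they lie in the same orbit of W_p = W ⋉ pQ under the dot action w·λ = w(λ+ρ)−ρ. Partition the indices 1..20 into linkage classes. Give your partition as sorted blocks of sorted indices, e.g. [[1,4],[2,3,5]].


Dynkin diagram of C (from the 4 off-diagonal −1 entries): A_3.

W_19-reps of the 20 weights in Ā_19 (same 3-coord order as C):

  λ_1+ρ ↦ (6, 8, 2) · λ_2+ρ ↦ (1, 4, 1) · λ_3+ρ ↦ (12, 4, 3) · λ_4+ρ ↦ (2, 0, 4) · λ_5+ρ ↦ (2, 0, 4) · λ_6+ρ ↦ (6, 8, 2) · λ_7+ρ ↦ (3, 3, 7) · λ_8+ρ ↦ (1, 4, 1) · λ_9+ρ ↦ (2, 0, 4) · λ_10+ρ ↦ (2, 0, 4) · λ_11+ρ ↦ (6, 8, 2) · λ_12+ρ ↦ (2, 0, 4) · λ_13+ρ ↦ (1, 4, 1) · λ_14+ρ ↦ (12, 4, 3) · λ_15+ρ ↦ (12, 4, 3) · λ_16+ρ ↦ (12, 4, 3) · λ_17+ρ ↦ (1, 5, 9) · λ_18+ρ ↦ (12, 4, 3) · λ_19+ρ ↦ (1, 4, 1) · λ_20+ρ ↦ (1, 4, 1)

Linkage partition of the 20 weights (6 classes, p=19):

[[1, 6, 11], [2, 8, 13, 19, 20], [3, 14, 15, 16, 18], [4, 5, 9, 10, 12], [7], [17]]


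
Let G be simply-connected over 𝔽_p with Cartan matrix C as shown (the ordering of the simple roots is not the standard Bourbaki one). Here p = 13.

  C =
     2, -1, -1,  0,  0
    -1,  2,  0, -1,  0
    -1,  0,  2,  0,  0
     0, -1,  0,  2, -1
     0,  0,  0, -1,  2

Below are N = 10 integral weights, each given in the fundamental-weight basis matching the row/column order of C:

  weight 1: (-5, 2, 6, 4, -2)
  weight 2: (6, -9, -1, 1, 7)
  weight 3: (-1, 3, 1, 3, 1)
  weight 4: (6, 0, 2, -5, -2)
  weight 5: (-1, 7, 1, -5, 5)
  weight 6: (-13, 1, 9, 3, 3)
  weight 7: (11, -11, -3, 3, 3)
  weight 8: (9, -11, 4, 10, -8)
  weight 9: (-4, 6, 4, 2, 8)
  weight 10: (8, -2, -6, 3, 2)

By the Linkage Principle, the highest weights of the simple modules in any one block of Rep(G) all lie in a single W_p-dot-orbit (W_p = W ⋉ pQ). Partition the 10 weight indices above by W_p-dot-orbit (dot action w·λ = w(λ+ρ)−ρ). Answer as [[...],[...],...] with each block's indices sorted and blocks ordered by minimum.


C ↔ A_5 under row/col permutation; |W(A_5)| = 720.

Folding the 10 weights λ_j+ρ into Ā_13 (reps in the given 5-coord order):

  1: (3, 1, 3, 3, 1)
  2: (0, 1, 1, 6, 2)
  3: (0, 4, 2, 4, 2)
  4: (3, 1, 3, 3, 1)
  5: (0, 4, 2, 4, 2)
  6: (0, 4, 2, 4, 2)
  7: (0, 4, 2, 4, 2)
  8: (0, 4, 2, 4, 2)
  9: (3, 1, 3, 3, 1)
  10: (3, 1, 3, 3, 1)

These 10 weights hit 3 W_13-dot-orbits; sizes (4, 1, 5):

[[1, 4, 9, 10], [2], [3, 5, 6, 7, 8]]


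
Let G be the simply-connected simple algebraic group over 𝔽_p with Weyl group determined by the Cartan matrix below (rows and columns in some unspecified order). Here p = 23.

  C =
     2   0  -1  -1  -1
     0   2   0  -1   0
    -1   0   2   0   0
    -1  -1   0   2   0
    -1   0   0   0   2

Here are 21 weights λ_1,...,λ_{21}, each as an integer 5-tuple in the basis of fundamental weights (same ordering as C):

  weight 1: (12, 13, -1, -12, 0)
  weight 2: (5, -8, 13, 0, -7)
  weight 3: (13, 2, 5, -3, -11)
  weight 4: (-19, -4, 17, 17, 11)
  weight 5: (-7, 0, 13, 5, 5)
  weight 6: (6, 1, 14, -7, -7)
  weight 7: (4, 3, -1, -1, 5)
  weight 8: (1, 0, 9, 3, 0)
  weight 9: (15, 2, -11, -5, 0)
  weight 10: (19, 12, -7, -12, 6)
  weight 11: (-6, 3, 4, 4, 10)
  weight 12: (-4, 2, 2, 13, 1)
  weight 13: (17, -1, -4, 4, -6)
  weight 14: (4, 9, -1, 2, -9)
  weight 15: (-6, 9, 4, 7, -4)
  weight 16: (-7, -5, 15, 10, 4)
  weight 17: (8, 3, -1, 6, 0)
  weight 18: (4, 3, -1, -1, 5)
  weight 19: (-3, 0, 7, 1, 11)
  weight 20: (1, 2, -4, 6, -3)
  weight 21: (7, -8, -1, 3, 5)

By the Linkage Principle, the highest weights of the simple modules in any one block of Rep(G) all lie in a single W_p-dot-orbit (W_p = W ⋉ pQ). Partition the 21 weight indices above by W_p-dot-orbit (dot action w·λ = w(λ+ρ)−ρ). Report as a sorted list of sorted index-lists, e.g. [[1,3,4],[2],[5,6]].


C ↔ D_5 under row/col permutation; |W(D_5)| = 1920.

W_23-reps of the 21 weights in Ā_23 (same 5-coord order as C):

  λ_1 → (2, 3, 0, 4, 1) · λ_2 → (6, 1, 8, 0, 0) · λ_3 → (2, 1, 6, 0, 10) · λ_4 → (5, 4, 0, 0, 6) · λ_5 → (6, 1, 8, 0, 0) · λ_6 → (2, 1, 10, 3, 1) · λ_7 → (5, 4, 0, 0, 6) · λ_8 → (2, 1, 10, 3, 1) · λ_9 → (2, 1, 10, 3, 1) · λ_10 → (2, 3, 0, 4, 1) · λ_11 → (5, 4, 0, 0, 6) · λ_12 → (2, 3, 0, 4, 1) · λ_13 → (0, 10, 3, 0, 5) · λ_14 → (0, 10, 3, 0, 5) · λ_15 → (0, 10, 3, 0, 5) · λ_16 → (2, 1, 10, 3, 1) · λ_17 → (2, 3, 0, 4, 1) · λ_18 → (5, 4, 0, 0, 6) · λ_19 → (2, 1, 6, 0, 10) · λ_20 → (2, 3, 0, 4, 1) · λ_21 → (5, 4, 0, 0, 6)

These 21 weights hit 6 W_23-dot-orbits; sizes (5, 2, 2, 5, 4, 3):

[[1, 10, 12, 17, 20], [2, 5], [3, 19], [4, 7, 11, 18, 21], [6, 8, 9, 16], [13, 14, 15]]


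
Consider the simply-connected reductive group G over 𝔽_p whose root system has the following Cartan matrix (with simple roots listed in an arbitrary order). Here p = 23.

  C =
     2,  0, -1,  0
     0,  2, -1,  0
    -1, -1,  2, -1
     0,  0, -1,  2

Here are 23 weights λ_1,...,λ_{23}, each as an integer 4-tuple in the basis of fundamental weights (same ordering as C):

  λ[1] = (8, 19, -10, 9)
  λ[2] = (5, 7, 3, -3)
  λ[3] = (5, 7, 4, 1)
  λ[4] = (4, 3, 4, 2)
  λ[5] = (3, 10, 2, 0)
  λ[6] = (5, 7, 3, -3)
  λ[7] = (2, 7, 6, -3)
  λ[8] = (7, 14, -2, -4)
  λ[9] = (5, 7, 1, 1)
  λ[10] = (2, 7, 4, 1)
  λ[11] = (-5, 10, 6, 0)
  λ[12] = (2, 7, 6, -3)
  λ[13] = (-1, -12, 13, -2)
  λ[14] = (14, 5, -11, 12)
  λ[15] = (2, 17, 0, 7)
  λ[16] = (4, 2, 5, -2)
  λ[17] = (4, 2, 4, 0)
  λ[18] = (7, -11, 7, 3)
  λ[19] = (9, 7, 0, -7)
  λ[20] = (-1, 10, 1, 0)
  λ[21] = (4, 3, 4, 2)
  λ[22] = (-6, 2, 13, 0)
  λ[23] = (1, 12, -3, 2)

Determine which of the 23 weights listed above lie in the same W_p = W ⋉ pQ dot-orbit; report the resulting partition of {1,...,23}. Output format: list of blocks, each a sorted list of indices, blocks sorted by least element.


C ↔ D_4 under row/col permutation; |W(D_4)| = 192.

Alcove-folded reps (p=23, 23 weights, presented ϖ-order):

  λ_1+ρ ↦ (0, 11, 2, 1)
  λ_2+ρ ↦ (6, 8, 2, 2)
  λ_3+ρ ↦ (6, 8, 2, 2)
  λ_4+ρ ↦ (5, 4, 5, 3)
  λ_5+ρ ↦ (4, 11, 3, 1)
  λ_6+ρ ↦ (6, 8, 2, 2)
  λ_7+ρ ↦ (3, 8, 5, 2)
  λ_8+ρ ↦ (4, 11, 3, 1)
  λ_9+ρ ↦ (6, 8, 2, 2)
  λ_10+ρ ↦ (3, 8, 5, 2)
  λ_11+ρ ↦ (4, 11, 3, 1)
  λ_12+ρ ↦ (3, 8, 5, 2)
  λ_13+ρ ↦ (0, 11, 2, 1)
  λ_14+ρ ↦ (5, 4, 5, 3)
  λ_15+ρ ↦ (4, 11, 3, 1)
  λ_16+ρ ↦ (5, 3, 5, 1)
  λ_17+ρ ↦ (5, 3, 5, 1)
  λ_18+ρ ↦ (6, 8, 2, 2)
  λ_19+ρ ↦ (5, 3, 5, 1)
  λ_20+ρ ↦ (0, 11, 2, 1)
  λ_21+ρ ↦ (5, 4, 5, 3)
  λ_22+ρ ↦ (5, 3, 5, 1)
  λ_23+ρ ↦ (0, 11, 2, 1)

6 distinct reps among the 23 weights ⇒ 6 W_23-linkage classes:

[[1, 13, 20, 23], [2, 3, 6, 9, 18], [4, 14, 21], [5, 8, 11, 15], [7, 10, 12], [16, 17, 19, 22]]


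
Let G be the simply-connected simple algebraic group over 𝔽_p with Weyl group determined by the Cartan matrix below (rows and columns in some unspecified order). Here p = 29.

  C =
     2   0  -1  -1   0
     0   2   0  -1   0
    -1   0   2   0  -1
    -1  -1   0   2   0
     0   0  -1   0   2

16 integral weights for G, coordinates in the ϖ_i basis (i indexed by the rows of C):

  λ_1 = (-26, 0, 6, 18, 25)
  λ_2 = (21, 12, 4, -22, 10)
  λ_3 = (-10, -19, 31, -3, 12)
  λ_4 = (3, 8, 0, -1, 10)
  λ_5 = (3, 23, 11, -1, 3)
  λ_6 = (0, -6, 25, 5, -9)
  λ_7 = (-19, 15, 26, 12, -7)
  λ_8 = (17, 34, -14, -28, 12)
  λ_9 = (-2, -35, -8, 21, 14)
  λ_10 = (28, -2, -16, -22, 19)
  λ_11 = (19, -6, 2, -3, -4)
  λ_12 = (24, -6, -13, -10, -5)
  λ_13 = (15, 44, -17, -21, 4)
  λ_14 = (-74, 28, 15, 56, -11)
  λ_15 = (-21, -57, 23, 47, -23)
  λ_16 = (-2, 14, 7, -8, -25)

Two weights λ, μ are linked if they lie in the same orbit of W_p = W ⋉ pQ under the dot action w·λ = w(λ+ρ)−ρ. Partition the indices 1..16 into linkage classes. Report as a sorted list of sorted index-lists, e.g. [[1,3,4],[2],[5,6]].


Root system A_5: the 5×5 matrix C matches after relabeling.

Each λ_j+ρ reduced to Ā_29; 5-tuples below use C's row order:

  λ_1+ρ ↦ (1, 1, 18, 1, 4);  λ_2+ρ ↦ (1, 1, 5, 12, 2);  λ_3+ρ ↦ (13, 2, 0, 5, 3);  λ_4+ρ ↦ (4, 9, 1, 0, 11);  λ_5+ρ ↦ (4, 9, 1, 0, 11);  λ_6+ρ ↦ (1, 1, 18, 1, 4);  λ_7+ρ ↦ (13, 2, 0, 5, 3);  λ_8+ρ ↦ (13, 2, 0, 5, 3);  λ_9+ρ ↦ (1, 9, 7, 7, 0);  λ_10+ρ ↦ (1, 9, 7, 7, 0);  λ_11+ρ ↦ (13, 2, 0, 5, 3);  λ_12+ρ ↦ (4, 9, 1, 0, 11);  λ_13+ρ ↦ (4, 9, 1, 0, 11);  λ_14+ρ ↦ (0, 9, 0, 1, 13);  λ_15+ρ ↦ (1, 1, 18, 1, 4);  λ_16+ρ ↦ (1, 9, 7, 7, 0)

Linkage partition of the 16 weights (6 classes, p=29):

[[1, 6, 15], [2], [3, 7, 8, 11], [4, 5, 12, 13], [9, 10, 16], [14]]


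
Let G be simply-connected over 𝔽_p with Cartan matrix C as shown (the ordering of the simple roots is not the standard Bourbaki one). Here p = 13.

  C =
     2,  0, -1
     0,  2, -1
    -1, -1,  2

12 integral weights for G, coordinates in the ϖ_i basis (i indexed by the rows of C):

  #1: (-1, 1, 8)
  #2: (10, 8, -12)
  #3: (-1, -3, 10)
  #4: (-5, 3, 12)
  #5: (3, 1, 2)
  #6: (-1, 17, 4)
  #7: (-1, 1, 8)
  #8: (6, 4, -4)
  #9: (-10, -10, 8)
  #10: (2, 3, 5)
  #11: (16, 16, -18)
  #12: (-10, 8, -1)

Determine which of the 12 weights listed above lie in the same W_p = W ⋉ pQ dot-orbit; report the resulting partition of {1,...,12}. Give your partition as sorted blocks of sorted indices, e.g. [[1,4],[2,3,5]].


C ↔ A_3 under row/col permutation; |W(A_3)| = 24.

Alcove-folded reps (p=13, 12 weights, presented ϖ-order):

  λ_1+ρ ↦ (0, 2, 9)
  λ_2+ρ ↦ (0, 2, 9)
  λ_3+ρ ↦ (0, 2, 9)
  λ_4+ρ ↦ (0, 0, 9)
  λ_5+ρ ↦ (4, 2, 3)
  λ_6+ρ ↦ (5, 3, 5)
  λ_7+ρ ↦ (0, 2, 9)
  λ_8+ρ ↦ (4, 2, 3)
  λ_9+ρ ↦ (0, 0, 9)
  λ_10+ρ ↦ (3, 4, 6)
  λ_11+ρ ↦ (0, 0, 9)
  λ_12+ρ ↦ (0, 0, 9)

The 12 indices split into 5 linkage classes (same alcove rep ⇔ same W_13-dot-orbit):

[[1, 2, 3, 7], [4, 9, 11, 12], [5, 8], [6], [10]]


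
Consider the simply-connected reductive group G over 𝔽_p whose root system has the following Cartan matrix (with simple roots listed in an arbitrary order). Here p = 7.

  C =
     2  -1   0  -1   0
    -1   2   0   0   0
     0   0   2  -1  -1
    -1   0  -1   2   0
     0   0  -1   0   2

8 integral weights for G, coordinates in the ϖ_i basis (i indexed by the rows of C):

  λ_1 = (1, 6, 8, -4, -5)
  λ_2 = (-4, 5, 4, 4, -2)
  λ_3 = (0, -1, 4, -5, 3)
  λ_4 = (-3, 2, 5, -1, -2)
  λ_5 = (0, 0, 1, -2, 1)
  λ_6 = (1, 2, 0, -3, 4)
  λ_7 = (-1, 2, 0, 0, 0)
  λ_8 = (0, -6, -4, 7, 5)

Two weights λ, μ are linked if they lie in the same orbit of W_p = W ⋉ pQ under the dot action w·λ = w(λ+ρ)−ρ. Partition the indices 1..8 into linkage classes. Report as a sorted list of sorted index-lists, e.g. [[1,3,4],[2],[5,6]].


C ↔ A_5 under row/col permutation; |W(A_5)| = 720.

Each λ_j+ρ reduced to Ā_7; 5-tuples below use C's row order:

    λ_1 → (0, 1, 1, 1, 2)
    λ_2 → (0, 1, 1, 1, 2)
    λ_3 → (0, 1, 1, 1, 2)
    λ_4 → (0, 1, 3, 2, 1)
    λ_5 → (0, 1, 1, 1, 2)
    λ_6 → (0, 1, 1, 1, 2)
    λ_7 → (0, 3, 1, 1, 1)
    λ_8 → (0, 3, 1, 1, 1)

3 distinct reps among the 8 weights ⇒ 3 W_7-linkage classes:

[[1, 2, 3, 5, 6], [4], [7, 8]]


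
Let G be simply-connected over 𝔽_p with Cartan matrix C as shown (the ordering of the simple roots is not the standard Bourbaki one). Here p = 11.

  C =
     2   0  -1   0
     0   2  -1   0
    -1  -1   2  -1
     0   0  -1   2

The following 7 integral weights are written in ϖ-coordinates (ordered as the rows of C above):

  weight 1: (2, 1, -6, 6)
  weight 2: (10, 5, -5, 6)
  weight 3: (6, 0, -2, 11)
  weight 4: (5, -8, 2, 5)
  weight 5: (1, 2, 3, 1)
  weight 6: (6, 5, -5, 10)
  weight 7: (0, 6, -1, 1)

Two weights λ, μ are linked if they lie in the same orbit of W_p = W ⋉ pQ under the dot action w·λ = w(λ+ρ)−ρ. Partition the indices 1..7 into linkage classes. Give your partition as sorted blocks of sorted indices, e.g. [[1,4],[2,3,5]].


D_4 Cartan matrix, 4 simple roots permuted; ρ=(1,1,1,1).

Each λ_j+ρ reduced to Ā_11; 4-tuples below use C's row order:

    1: (2, 3, 0, 2)
    2: (2, 3, 0, 2)
    3: (0, 6, 1, 3)
    4: (2, 3, 0, 2)
    5: (2, 3, 0, 2)
    6: (2, 3, 0, 2)
    7: (1, 7, 0, 2)

These 7 weights hit 3 W_11-dot-orbits; sizes (5, 1, 1):

[[1, 2, 4, 5, 6], [3], [7]]


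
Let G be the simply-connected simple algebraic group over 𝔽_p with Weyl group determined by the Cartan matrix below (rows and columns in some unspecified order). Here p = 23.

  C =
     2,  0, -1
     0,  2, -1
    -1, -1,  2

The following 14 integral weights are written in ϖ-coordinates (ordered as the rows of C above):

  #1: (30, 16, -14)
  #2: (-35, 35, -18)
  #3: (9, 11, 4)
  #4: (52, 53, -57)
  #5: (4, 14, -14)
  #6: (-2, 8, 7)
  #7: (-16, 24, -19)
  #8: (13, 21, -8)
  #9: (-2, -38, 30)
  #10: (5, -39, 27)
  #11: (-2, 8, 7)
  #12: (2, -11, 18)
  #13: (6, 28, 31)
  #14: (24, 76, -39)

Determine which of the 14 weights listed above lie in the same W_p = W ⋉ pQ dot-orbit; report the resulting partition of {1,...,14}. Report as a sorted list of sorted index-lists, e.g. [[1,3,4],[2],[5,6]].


A_3 Cartan matrix, 3 simple roots permuted; ρ=(1,1,1).

Each λ_j+ρ reduced to Ā_23; 3-tuples below use C's row order:

  [1] (6, 8, 5);  [2] (6, 8, 5);  [3] (6, 8, 5);  [4] (3, 2, 5);  [5] (8, 2, 5);  [6] (1, 9, 7);  [7] (8, 2, 5);  [8] (1, 9, 7);  [9] (1, 9, 7);  [10] (6, 8, 5);  [11] (1, 9, 7);  [12] (3, 10, 9);  [13] (1, 9, 7);  [14] (8, 2, 5)

The 14 indices split into 5 linkage classes (same alcove rep ⇔ same W_23-dot-orbit):

[[1, 2, 3, 10], [4], [5, 7, 14], [6, 8, 9, 11, 13], [12]]


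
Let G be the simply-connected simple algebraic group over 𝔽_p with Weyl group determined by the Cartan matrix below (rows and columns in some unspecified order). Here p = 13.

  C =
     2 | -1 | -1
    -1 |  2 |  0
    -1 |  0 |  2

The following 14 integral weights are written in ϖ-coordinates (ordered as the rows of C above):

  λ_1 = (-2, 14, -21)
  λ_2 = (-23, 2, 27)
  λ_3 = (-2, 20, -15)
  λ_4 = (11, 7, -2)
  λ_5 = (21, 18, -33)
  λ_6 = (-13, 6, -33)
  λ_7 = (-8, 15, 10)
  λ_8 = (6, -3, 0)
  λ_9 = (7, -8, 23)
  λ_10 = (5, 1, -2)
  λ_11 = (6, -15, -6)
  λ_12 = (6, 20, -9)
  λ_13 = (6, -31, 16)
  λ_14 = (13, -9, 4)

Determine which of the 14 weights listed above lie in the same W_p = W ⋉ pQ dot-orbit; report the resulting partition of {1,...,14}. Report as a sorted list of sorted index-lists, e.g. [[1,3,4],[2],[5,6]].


C ↔ A_3 under row/col permutation; |W(A_3)| = 24.

λ_j+ρ reflected into Ā_13 (⟨·,θ^∨⟩≤13); 3-tuples as given:

  λ_1+ρ ↦ (5, 1, 6)
  λ_2+ρ ↦ (4, 2, 3)
  λ_3+ρ ↦ (5, 1, 6)
  λ_4+ρ ↦ (5, 1, 6)
  λ_5+ρ ↦ (4, 2, 3)
  λ_6+ρ ↦ (5, 2, 1)
  λ_7+ρ ↦ (4, 2, 3)
  λ_8+ρ ↦ (5, 2, 1)
  λ_9+ρ ↦ (5, 1, 6)
  λ_10+ρ ↦ (5, 2, 1)
  λ_11+ρ ↦ (5, 1, 6)
  λ_12+ρ ↦ (5, 2, 1)
  λ_13+ρ ↦ (4, 2, 3)
  λ_14+ρ ↦ (5, 2, 1)

Linkage partition of the 14 weights (3 classes, p=13):

[[1, 3, 4, 9, 11], [2, 5, 7, 13], [6, 8, 10, 12, 14]]


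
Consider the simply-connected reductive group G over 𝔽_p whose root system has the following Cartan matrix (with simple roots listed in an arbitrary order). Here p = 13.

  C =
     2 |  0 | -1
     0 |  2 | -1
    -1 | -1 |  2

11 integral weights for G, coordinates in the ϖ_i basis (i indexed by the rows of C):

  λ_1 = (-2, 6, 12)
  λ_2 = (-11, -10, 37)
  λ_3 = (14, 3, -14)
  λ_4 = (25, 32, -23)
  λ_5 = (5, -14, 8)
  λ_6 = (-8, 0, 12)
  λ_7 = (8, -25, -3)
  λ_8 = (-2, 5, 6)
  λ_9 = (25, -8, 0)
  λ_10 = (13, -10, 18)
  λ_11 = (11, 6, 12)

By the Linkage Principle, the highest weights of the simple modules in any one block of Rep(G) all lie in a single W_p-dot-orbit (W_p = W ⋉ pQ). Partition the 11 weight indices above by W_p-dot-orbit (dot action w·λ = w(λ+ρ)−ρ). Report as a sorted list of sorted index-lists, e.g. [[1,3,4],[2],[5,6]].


Type A_3, rank 3, |W|=24; reorder rows/cols to standard.

Each λ_j+ρ reduced to Ā_13; 3-tuples below use C's row order:

  λ_1+ρ ↦ (6, 0, 6);  λ_2+ρ ↦ (3, 2, 7);  λ_3+ρ ↦ (0, 7, 4);  λ_4+ρ ↦ (0, 7, 4);  λ_5+ρ ↦ (0, 7, 4);  λ_6+ρ ↦ (6, 0, 6);  λ_7+ρ ↦ (0, 7, 4);  λ_8+ρ ↦ (1, 6, 6);  λ_9+ρ ↦ (1, 6, 6);  λ_10+ρ ↦ (1, 4, 6);  λ_11+ρ ↦ (1, 6, 6)

Grouping the 11 weights by Ā_13-representative: 5 linkage classes.

[[1, 6], [2], [3, 4, 5, 7], [8, 9, 11], [10]]


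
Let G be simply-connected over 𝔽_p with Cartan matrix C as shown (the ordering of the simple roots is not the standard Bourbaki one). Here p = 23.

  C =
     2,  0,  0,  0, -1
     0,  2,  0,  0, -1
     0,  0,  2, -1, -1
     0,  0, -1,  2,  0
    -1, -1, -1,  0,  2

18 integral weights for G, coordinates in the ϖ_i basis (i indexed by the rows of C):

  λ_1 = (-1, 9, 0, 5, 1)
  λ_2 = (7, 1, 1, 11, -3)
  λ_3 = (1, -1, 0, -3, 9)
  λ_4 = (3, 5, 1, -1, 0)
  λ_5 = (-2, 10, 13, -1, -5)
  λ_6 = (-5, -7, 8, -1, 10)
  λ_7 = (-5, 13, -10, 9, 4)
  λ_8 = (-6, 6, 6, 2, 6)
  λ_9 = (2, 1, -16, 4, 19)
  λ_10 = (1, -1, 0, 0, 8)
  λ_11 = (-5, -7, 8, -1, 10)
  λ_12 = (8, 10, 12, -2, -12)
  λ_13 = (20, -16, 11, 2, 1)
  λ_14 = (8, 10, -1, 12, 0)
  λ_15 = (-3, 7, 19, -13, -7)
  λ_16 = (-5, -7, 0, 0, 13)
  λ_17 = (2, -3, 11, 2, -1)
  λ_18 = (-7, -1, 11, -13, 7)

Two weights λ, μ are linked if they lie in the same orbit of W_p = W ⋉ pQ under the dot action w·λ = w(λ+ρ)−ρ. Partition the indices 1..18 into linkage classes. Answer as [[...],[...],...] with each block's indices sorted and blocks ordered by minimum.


Type D_5, rank 5, |W|=1920; reorder rows/cols to standard.

λ_j+ρ reflected into Ā_23 (⟨·,θ^∨⟩≤23); 5-tuples as given:

  λ_1+ρ ↦ (0, 10, 1, 6, 2);  λ_2+ρ ↦ (6, 0, 0, 12, 2);  λ_3+ρ ↦ (2, 0, 1, 1, 9);  λ_4+ρ ↦ (4, 6, 2, 0, 1);  λ_5+ρ ↦ (4, 6, 2, 0, 1);  λ_6+ρ ↦ (4, 6, 2, 0, 1);  λ_7+ρ ↦ (4, 6, 1, 1, 4);  λ_8+ρ ↦ (4, 6, 2, 0, 1);  λ_9+ρ ↦ (1, 0, 5, 3, 2);  λ_10+ρ ↦ (2, 0, 1, 1, 9);  λ_11+ρ ↦ (4, 6, 2, 0, 1);  λ_12+ρ ↦ (2, 0, 1, 1, 9);  λ_13+ρ ↦ (6, 0, 0, 12, 2);  λ_14+ρ ↦ (2, 0, 1, 1, 9);  λ_15+ρ ↦ (6, 0, 0, 12, 2);  λ_16+ρ ↦ (4, 6, 1, 1, 4);  λ_17+ρ ↦ (1, 0, 5, 3, 2);  λ_18+ρ ↦ (6, 0, 0, 12, 2)

6 distinct reps among the 18 weights ⇒ 6 W_23-linkage classes:

[[1], [2, 13, 15, 18], [3, 10, 12, 14], [4, 5, 6, 8, 11], [7, 16], [9, 17]]


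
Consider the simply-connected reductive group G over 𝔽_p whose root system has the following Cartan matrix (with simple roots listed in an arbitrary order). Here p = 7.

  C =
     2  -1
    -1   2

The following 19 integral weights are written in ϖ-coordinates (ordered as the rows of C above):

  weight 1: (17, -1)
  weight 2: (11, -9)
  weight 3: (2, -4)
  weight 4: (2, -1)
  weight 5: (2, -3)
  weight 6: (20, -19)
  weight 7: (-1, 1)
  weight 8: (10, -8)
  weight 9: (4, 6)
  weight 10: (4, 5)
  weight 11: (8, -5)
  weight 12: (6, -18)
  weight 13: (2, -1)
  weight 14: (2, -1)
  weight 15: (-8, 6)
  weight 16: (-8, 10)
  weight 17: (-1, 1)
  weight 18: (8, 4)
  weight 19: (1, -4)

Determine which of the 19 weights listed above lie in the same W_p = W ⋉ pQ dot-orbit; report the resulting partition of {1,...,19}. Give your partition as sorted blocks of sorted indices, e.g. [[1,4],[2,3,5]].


Cartan matrix: type A_2 (|W|=6); un-permuting the 2 rows.

Each λ_j+ρ reduced to Ā_7; 2-tuples below use C's row order:

    λ_1+ρ ↦ (0, 3)
    λ_2+ρ ↦ (1, 2)
    λ_3+ρ ↦ (0, 3)
    λ_4+ρ ↦ (3, 0)
    λ_5+ρ ↦ (1, 2)
    λ_6+ρ ↦ (0, 3)
    λ_7+ρ ↦ (0, 2)
    λ_8+ρ ↦ (0, 3)
    λ_9+ρ ↦ (0, 2)
    λ_10+ρ ↦ (1, 2)
    λ_11+ρ ↦ (3, 2)
    λ_12+ρ ↦ (3, 0)
    λ_13+ρ ↦ (3, 0)
    λ_14+ρ ↦ (3, 0)
    λ_15+ρ ↦ (7, 0)
    λ_16+ρ ↦ (3, 0)
    λ_17+ρ ↦ (0, 2)
    λ_18+ρ ↦ (0, 2)
    λ_19+ρ ↦ (1, 2)

Linkage partition of the 19 weights (6 classes, p=7):

[[1, 3, 6, 8], [2, 5, 10, 19], [4, 12, 13, 14, 16], [7, 9, 17, 18], [11], [15]]
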